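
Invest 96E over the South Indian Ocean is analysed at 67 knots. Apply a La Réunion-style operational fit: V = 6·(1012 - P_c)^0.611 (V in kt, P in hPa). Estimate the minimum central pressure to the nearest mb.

ΔP = (V / 6)^(1/0.611) = (67/6)^1.637.
67/6 = 11.167; 11.167^1.637 ≈ 51.89 mb.
P_c = 1012 − 51.89 = 960.11 ≈ 960 mb.

960 mb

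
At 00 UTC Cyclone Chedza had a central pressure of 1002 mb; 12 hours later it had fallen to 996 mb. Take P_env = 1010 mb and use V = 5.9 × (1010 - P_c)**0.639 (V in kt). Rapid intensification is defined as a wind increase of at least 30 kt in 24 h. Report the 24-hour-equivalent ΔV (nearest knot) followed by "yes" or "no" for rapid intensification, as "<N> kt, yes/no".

19 kt, no

V₁: ΔP = 8, V ≈ 5.9 × 8^0.639 ≈ 22.28 kt.
V₂: ΔP = 14, V ≈ 5.9 × 14^0.639 ≈ 31.86 kt.
ΔV over 12 h = 9.58 kt → 24 h equivalent = 9.58 × 24/12 ≈ 19.16 kt.
19 kt < 30 kt ⇒ not rapid intensification.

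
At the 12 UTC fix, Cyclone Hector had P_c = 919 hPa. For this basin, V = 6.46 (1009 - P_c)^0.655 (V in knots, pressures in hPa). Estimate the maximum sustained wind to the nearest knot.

123 kt

ΔP = 1009 − 919 = 90 hPa.
90^0.655 ≈ 19.056.
V ≈ 6.46 × 19.056 ≈ 123.1 kt.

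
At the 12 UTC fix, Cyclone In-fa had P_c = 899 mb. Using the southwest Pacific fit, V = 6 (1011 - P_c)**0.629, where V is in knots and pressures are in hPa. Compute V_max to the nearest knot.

117 kt

ΔP = 1011 − 899 = 112 mb.
112^0.629 ≈ 19.452.
V ≈ 6 × 19.452 ≈ 116.7 kt.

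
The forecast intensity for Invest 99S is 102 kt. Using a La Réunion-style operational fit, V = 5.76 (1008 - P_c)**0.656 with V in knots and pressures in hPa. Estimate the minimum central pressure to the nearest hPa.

ΔP = (V / 5.76)^(1/0.656) = (102/5.76)^1.524.
102/5.76 = 17.708; 17.708^1.524 ≈ 79.93 hPa.
P_c = 1008 − 79.93 = 928.07 ≈ 928 hPa.

928 hPa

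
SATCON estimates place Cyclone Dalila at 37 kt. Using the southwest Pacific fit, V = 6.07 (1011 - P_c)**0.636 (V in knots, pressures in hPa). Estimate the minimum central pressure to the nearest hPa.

994 hPa

ΔP = (V / 6.07)^(1/0.636) = (37/6.07)^1.572.
37/6.07 = 6.096; 6.096^1.572 ≈ 17.15 hPa.
P_c = 1011 − 17.15 = 993.85 ≈ 994 hPa.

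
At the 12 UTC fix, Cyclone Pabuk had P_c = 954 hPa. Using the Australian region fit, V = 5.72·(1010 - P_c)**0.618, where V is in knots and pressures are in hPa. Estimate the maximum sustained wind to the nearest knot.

69 kt

ΔP = 1010 − 954 = 56 hPa.
56^0.618 ≈ 12.033.
V ≈ 5.72 × 12.033 ≈ 68.8 kt.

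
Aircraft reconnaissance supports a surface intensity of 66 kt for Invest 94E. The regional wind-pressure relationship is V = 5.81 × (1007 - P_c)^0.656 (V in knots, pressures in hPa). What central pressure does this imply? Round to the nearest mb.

966 mb

ΔP = (V / 5.81)^(1/0.656) = (66/5.81)^1.524.
66/5.81 = 11.360; 11.360^1.524 ≈ 40.62 mb.
P_c = 1007 − 40.62 = 966.38 ≈ 966 mb.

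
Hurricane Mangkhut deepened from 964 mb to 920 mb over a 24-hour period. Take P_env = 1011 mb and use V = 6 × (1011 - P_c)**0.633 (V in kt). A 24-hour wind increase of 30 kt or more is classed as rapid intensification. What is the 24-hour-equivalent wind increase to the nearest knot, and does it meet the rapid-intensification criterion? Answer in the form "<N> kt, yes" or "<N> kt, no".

V₁: ΔP = 47, V ≈ 6 × 47^0.633 ≈ 68.64 kt.
V₂: ΔP = 91, V ≈ 6 × 91^0.633 ≈ 104.29 kt.
ΔV over 24 h = 35.65 kt → 24 h equivalent = 35.65 × 24/24 ≈ 35.65 kt.
36 kt ≥ 30 kt ⇒ rapid intensification.

36 kt, yes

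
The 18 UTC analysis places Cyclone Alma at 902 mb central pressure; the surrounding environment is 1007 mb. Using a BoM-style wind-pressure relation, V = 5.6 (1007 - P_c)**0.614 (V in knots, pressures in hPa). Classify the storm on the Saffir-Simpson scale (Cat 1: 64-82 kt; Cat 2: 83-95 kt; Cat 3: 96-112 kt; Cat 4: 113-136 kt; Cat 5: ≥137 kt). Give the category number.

ΔP = 1007 − 902 = 105 mb.
V ≈ 5.6 × 105^0.614 = 5.6 × 17.42 ≈ 98 kt.
98 kt falls in the Category 3 band.

3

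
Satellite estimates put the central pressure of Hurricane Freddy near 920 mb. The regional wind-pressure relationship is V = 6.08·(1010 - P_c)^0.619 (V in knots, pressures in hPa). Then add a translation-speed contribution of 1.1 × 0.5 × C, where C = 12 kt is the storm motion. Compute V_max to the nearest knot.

ΔP = 1010 − 920 = 90 mb.
90^0.619 ≈ 16.206.
V ≈ 6.08 × 16.206 ≈ 98.5 kt.
Translation term: 1.1 × 0.5 × 12 = 6.6 kt.
Corrected V ≈ 105.1 kt → 105 kt.

105 kt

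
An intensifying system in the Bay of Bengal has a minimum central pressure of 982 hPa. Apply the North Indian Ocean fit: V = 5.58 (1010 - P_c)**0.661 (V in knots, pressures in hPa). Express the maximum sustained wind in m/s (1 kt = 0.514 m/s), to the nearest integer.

ΔP = 1010 − 982 = 28 hPa.
V ≈ 5.58 × 28^0.661 = 5.58 × 9.048 ≈ 50.490 kt.
50.490 × 0.514 ≈ 25.95 m/s → 26 m/s.

26 m/s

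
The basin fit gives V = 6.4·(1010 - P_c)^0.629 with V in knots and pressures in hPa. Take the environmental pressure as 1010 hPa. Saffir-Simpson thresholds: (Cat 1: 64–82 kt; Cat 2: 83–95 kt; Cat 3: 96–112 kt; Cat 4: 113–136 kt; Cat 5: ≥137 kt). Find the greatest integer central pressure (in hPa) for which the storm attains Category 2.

Category 2 begins at V = 83 kt.
Required ΔP = (83/6.4)^(1/0.629) = 12.969^1.590 ≈ 58.79 hPa.
P_c ≤ 1010 − 58.79 = 951.21, so the highest integer P_c is 951 hPa.

951 hPa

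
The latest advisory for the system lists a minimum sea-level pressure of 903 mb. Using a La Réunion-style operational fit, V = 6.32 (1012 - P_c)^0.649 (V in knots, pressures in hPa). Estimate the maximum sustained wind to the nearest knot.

ΔP = 1012 − 903 = 109 mb.
109^0.649 ≈ 21.003.
V ≈ 6.32 × 21.003 ≈ 132.7 kt.

133 kt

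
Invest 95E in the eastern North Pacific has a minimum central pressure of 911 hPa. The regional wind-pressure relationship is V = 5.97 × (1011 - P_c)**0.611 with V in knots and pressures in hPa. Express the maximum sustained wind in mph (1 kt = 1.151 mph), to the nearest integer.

115 mph

ΔP = 1011 − 911 = 100 hPa.
V ≈ 5.97 × 100^0.611 = 5.97 × 16.672 ≈ 99.535 kt.
99.535 × 1.151 ≈ 114.56 mph → 115 mph.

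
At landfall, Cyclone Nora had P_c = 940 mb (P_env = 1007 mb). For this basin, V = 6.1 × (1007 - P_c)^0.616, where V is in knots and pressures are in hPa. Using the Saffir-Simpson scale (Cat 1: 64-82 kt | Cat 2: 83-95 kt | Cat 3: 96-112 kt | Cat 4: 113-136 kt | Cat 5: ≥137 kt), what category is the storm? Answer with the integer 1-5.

1

ΔP = 1007 − 940 = 67 mb.
V ≈ 6.1 × 67^0.616 = 6.1 × 13.33 ≈ 81 kt.
81 kt falls in the Category 1 band.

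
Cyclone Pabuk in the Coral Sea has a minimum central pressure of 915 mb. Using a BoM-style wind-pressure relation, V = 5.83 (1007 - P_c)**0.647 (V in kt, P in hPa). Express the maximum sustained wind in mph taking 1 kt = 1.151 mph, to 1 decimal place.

ΔP = 1007 − 915 = 92 mb.
V ≈ 5.83 × 92^0.647 = 5.83 × 18.645 ≈ 108.702 kt.
108.702 × 1.151 ≈ 125.12 mph → 125.1 mph.

125.1 mph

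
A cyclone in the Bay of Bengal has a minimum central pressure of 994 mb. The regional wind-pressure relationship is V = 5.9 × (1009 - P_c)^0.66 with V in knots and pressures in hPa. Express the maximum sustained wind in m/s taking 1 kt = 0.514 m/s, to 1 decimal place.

18.1 m/s

ΔP = 1009 − 994 = 15 mb.
V ≈ 5.9 × 15^0.66 = 5.9 × 5.973 ≈ 35.243 kt.
35.243 × 0.514 ≈ 18.11 m/s → 18.1 m/s.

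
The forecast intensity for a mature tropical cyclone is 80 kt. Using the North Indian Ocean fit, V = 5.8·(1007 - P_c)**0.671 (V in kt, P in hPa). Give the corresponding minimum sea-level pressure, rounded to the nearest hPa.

957 hPa

ΔP = (V / 5.8)^(1/0.671) = (80/5.8)^1.490.
80/5.8 = 13.793; 13.793^1.490 ≈ 49.94 hPa.
P_c = 1007 − 49.94 = 957.06 ≈ 957 hPa.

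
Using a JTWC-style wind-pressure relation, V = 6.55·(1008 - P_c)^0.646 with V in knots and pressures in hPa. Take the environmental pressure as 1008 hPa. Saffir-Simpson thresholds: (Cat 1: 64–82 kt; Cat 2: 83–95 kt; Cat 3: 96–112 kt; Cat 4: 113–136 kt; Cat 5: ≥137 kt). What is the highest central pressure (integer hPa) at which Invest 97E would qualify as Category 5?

Category 5 begins at V = 137 kt.
Required ΔP = (137/6.55)^(1/0.646) = 20.916^1.548 ≈ 110.68 hPa.
P_c ≤ 1008 − 110.68 = 897.32, so the highest integer P_c is 897 hPa.

897 hPa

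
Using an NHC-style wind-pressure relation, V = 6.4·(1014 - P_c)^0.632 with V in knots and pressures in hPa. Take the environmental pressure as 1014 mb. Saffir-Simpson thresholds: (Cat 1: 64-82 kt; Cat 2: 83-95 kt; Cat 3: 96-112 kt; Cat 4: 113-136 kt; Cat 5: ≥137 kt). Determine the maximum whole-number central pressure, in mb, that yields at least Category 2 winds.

Category 2 begins at V = 83 kt.
Required ΔP = (83/6.4)^(1/0.632) = 12.969^1.582 ≈ 57.67 mb.
P_c ≤ 1014 − 57.67 = 956.33, so the highest integer P_c is 956 mb.

956 mb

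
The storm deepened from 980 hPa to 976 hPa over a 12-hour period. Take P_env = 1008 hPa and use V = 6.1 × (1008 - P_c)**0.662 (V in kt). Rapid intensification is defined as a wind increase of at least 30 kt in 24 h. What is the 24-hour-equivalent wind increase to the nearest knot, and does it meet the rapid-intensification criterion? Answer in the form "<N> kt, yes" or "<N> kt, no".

10 kt, no

V₁: ΔP = 28, V ≈ 6.1 × 28^0.662 ≈ 55.38 kt.
V₂: ΔP = 32, V ≈ 6.1 × 32^0.662 ≈ 60.50 kt.
ΔV over 12 h = 5.12 kt → 24 h equivalent = 5.12 × 24/12 ≈ 10.24 kt.
10 kt < 30 kt ⇒ not rapid intensification.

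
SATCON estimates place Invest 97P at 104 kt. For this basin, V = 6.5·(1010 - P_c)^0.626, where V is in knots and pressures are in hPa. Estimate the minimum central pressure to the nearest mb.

926 mb

ΔP = (V / 6.5)^(1/0.626) = (104/6.5)^1.597.
104/6.5 = 16.000; 16.000^1.597 ≈ 83.85 mb.
P_c = 1010 − 83.85 = 926.15 ≈ 926 mb.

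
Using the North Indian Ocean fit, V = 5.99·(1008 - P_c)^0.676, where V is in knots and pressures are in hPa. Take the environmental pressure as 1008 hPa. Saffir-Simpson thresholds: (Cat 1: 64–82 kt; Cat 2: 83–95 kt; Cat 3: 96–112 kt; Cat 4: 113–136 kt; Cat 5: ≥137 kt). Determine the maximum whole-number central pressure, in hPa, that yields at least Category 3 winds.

Category 3 begins at V = 96 kt.
Required ΔP = (96/5.99)^(1/0.676) = 16.027^1.479 ≈ 60.58 hPa.
P_c ≤ 1008 − 60.58 = 947.42, so the highest integer P_c is 947 hPa.

947 hPa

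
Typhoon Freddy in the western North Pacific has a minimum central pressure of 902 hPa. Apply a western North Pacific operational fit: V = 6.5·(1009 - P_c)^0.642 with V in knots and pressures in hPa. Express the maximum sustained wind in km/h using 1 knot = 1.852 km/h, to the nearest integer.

242 km/h

ΔP = 1009 − 902 = 107 hPa.
V ≈ 6.5 × 107^0.642 = 6.5 × 20.085 ≈ 130.550 kt.
130.550 × 1.852 ≈ 241.78 km/h → 242 km/h.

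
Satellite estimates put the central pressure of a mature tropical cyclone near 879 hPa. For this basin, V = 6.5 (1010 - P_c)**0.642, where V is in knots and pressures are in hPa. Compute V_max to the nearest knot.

149 kt

ΔP = 1010 − 879 = 131 hPa.
131^0.642 ≈ 22.871.
V ≈ 6.5 × 22.871 ≈ 148.7 kt.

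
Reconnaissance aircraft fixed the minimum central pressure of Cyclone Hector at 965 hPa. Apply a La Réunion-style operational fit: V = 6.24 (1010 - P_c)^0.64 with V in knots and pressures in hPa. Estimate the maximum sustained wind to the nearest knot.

71 kt

ΔP = 1010 − 965 = 45 hPa.
45^0.64 ≈ 11.430.
V ≈ 6.24 × 11.430 ≈ 71.3 kt.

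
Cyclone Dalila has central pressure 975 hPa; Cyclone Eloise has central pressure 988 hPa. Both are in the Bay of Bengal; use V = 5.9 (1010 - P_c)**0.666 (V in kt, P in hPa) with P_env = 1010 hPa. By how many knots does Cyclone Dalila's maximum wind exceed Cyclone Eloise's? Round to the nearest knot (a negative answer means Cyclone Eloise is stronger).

17 kt

Cyclone Dalila: ΔP = 35; V ≈ 5.9 × 35^0.666 ≈ 62.98 kt.
Cyclone Eloise: ΔP = 22; V ≈ 5.9 × 22^0.666 ≈ 46.23 kt.
Difference ≈ 62.98 − 46.23 = 16.75 → 17 kt.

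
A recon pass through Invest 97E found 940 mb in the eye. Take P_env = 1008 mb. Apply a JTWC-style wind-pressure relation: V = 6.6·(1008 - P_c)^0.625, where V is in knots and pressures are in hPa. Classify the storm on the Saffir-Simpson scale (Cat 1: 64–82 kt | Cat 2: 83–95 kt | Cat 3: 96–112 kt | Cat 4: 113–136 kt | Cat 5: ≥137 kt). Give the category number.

2

ΔP = 1008 − 940 = 68 mb.
V ≈ 6.6 × 68^0.625 = 6.6 × 13.97 ≈ 92 kt.
92 kt falls in the Category 2 band.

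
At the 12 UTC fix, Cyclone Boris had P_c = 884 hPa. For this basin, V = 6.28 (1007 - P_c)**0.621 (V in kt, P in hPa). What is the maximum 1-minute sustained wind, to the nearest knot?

125 kt

ΔP = 1007 − 884 = 123 hPa.
123^0.621 ≈ 19.853.
V ≈ 6.28 × 19.853 ≈ 124.7 kt.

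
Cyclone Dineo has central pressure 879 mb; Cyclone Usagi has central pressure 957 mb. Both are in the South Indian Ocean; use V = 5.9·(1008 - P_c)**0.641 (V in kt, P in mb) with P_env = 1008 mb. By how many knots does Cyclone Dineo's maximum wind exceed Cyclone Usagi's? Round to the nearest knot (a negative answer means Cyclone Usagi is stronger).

60 kt

Cyclone Dineo: ΔP = 129; V ≈ 5.9 × 129^0.641 ≈ 132.97 kt.
Cyclone Usagi: ΔP = 51; V ≈ 5.9 × 51^0.641 ≈ 73.35 kt.
Difference ≈ 132.97 − 73.35 = 59.62 → 60 kt.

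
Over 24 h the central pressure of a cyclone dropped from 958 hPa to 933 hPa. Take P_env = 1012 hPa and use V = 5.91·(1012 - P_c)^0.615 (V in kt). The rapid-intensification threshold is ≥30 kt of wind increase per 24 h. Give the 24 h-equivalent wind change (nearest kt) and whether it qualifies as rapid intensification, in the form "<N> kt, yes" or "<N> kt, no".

18 kt, no

V₁: ΔP = 54, V ≈ 5.91 × 54^0.615 ≈ 68.71 kt.
V₂: ΔP = 79, V ≈ 5.91 × 79^0.615 ≈ 86.82 kt.
ΔV over 24 h = 18.11 kt → 24 h equivalent = 18.11 × 24/24 ≈ 18.11 kt.
18 kt < 30 kt ⇒ not rapid intensification.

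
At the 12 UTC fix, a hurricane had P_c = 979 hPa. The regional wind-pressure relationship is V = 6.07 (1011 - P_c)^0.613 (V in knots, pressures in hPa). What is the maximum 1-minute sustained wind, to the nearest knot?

ΔP = 1011 − 979 = 32 hPa.
32^0.613 ≈ 8.369.
V ≈ 6.07 × 8.369 ≈ 50.8 kt.

51 kt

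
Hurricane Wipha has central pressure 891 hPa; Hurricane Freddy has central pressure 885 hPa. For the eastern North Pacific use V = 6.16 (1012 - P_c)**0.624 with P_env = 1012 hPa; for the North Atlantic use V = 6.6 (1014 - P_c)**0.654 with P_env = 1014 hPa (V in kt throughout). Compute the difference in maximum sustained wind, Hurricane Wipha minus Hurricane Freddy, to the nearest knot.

Hurricane Wipha: ΔP = 121; V ≈ 6.16 × 121^0.624 ≈ 122.81 kt.
Hurricane Freddy: ΔP = 129; V ≈ 6.6 × 129^0.654 ≈ 158.44 kt.
Difference ≈ 122.81 − 158.44 = -35.63 → -36 kt.

-36 kt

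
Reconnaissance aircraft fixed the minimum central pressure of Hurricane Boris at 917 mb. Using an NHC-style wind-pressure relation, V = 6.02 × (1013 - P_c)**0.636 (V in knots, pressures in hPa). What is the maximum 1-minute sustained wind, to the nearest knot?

ΔP = 1013 − 917 = 96 mb.
96^0.636 ≈ 18.227.
V ≈ 6.02 × 18.227 ≈ 109.7 kt.

110 kt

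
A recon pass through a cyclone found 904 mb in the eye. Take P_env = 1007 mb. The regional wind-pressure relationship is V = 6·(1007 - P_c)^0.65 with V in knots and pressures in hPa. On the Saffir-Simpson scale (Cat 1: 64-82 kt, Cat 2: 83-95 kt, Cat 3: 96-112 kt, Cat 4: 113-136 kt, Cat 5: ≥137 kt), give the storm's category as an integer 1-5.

ΔP = 1007 − 904 = 103 mb.
V ≈ 6 × 103^0.65 = 6 × 20.34 ≈ 122 kt.
122 kt falls in the Category 4 band.

4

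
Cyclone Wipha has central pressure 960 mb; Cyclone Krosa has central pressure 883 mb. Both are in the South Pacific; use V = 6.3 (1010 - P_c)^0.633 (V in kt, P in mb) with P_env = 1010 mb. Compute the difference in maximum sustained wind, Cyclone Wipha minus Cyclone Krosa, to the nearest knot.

-60 kt

Cyclone Wipha: ΔP = 50; V ≈ 6.3 × 50^0.633 ≈ 74.95 kt.
Cyclone Krosa: ΔP = 127; V ≈ 6.3 × 127^0.633 ≈ 135.22 kt.
Difference ≈ 74.95 − 135.22 = -60.27 → -60 kt.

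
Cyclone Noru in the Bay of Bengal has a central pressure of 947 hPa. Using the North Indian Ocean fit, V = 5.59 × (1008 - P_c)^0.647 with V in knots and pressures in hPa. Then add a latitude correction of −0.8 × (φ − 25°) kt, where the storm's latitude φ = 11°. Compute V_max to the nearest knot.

ΔP = 1008 − 947 = 61 hPa.
61^0.647 ≈ 14.293.
V ≈ 5.59 × 14.293 ≈ 79.9 kt.
Latitude correction: −0.8 × (11 − 25) = 11.2 kt.
Corrected V ≈ 91.1 kt → 91 kt.

91 kt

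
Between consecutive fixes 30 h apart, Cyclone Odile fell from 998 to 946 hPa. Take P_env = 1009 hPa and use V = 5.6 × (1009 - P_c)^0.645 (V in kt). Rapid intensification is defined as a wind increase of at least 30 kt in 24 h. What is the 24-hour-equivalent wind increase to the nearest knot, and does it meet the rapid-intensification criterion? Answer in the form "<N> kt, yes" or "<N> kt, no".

44 kt, yes

V₁: ΔP = 11, V ≈ 5.6 × 11^0.645 ≈ 26.30 kt.
V₂: ΔP = 63, V ≈ 5.6 × 63^0.645 ≈ 81.05 kt.
ΔV over 30 h = 54.75 kt → 24 h equivalent = 54.75 × 24/30 ≈ 43.80 kt.
44 kt ≥ 30 kt ⇒ rapid intensification.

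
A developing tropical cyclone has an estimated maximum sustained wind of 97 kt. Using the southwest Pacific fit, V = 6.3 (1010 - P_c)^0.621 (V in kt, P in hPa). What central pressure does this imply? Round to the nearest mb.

ΔP = (V / 6.3)^(1/0.621) = (97/6.3)^1.610.
97/6.3 = 15.397; 15.397^1.610 ≈ 81.68 mb.
P_c = 1010 − 81.68 = 928.32 ≈ 928 mb.

928 mb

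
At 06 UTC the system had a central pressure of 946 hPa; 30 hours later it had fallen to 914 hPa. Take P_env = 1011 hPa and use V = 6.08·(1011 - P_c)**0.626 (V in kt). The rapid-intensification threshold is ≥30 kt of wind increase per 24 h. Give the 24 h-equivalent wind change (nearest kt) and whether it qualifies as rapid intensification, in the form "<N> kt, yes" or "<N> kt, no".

19 kt, no

V₁: ΔP = 65, V ≈ 6.08 × 65^0.626 ≈ 82.94 kt.
V₂: ΔP = 97, V ≈ 6.08 × 97^0.626 ≈ 106.57 kt.
ΔV over 30 h = 23.63 kt → 24 h equivalent = 23.63 × 24/30 ≈ 18.90 kt.
19 kt < 30 kt ⇒ not rapid intensification.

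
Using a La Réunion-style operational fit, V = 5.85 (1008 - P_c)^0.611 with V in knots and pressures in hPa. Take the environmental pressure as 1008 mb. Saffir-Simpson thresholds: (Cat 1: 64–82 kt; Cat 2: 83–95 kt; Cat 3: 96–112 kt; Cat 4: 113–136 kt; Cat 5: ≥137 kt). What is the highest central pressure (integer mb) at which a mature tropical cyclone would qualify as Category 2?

Category 2 begins at V = 83 kt.
Required ΔP = (83/5.85)^(1/0.611) = 14.188^1.637 ≈ 76.79 mb.
P_c ≤ 1008 − 76.79 = 931.21, so the highest integer P_c is 931 mb.

931 mb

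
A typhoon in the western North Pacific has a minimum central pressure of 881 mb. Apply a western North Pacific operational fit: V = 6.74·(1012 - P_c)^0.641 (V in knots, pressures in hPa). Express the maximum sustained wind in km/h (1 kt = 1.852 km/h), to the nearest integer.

ΔP = 1012 − 881 = 131 mb.
V ≈ 6.74 × 131^0.641 = 6.74 × 22.760 ≈ 153.402 kt.
153.402 × 1.852 ≈ 284.10 km/h → 284 km/h.

284 km/h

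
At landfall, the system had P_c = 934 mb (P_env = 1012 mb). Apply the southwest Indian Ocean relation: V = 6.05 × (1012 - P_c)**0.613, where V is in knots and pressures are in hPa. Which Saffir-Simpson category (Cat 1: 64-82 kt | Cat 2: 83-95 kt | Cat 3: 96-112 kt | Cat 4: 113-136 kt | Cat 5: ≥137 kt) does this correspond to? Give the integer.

ΔP = 1012 − 934 = 78 mb.
V ≈ 6.05 × 78^0.613 = 6.05 × 14.45 ≈ 87 kt.
87 kt falls in the Category 2 band.

2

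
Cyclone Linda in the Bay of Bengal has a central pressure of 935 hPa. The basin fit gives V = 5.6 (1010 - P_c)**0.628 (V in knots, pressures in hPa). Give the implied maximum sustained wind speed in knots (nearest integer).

84 kt

ΔP = 1010 − 935 = 75 hPa.
75^0.628 ≈ 15.050.
V ≈ 5.6 × 15.050 ≈ 84.3 kt.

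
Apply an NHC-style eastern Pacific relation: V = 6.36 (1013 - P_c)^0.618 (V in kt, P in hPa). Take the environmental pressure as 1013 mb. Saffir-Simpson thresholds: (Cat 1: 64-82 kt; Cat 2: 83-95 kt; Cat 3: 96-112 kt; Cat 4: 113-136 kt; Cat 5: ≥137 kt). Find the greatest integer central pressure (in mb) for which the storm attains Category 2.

Category 2 begins at V = 83 kt.
Required ΔP = (83/6.36)^(1/0.618) = 13.050^1.618 ≈ 63.86 mb.
P_c ≤ 1013 − 63.86 = 949.14, so the highest integer P_c is 949 mb.

949 mb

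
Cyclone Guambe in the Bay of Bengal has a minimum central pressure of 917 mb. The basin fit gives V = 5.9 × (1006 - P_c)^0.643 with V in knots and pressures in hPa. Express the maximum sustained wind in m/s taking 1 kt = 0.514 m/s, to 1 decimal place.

54.4 m/s

ΔP = 1006 − 917 = 89 mb.
V ≈ 5.9 × 89^0.643 = 5.9 × 17.925 ≈ 105.757 kt.
105.757 × 0.514 ≈ 54.36 m/s → 54.4 m/s.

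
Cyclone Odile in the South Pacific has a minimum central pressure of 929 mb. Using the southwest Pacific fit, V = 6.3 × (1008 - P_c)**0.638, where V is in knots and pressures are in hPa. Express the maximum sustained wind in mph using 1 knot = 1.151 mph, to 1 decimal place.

117.8 mph

ΔP = 1008 − 929 = 79 mb.
V ≈ 6.3 × 79^0.638 = 6.3 × 16.244 ≈ 102.336 kt.
102.336 × 1.151 ≈ 117.79 mph → 117.8 mph.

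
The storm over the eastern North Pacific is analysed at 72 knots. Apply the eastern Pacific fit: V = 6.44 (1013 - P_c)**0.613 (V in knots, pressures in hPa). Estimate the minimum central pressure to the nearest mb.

ΔP = (V / 6.44)^(1/0.613) = (72/6.44)^1.631.
72/6.44 = 11.180; 11.180^1.631 ≈ 51.33 mb.
P_c = 1013 − 51.33 = 961.67 ≈ 962 mb.

962 mb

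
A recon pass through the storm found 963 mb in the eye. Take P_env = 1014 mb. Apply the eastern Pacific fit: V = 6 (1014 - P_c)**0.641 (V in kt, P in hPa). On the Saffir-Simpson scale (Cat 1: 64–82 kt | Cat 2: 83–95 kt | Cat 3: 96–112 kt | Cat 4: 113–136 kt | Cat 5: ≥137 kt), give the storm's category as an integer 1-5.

1

ΔP = 1014 − 963 = 51 mb.
V ≈ 6 × 51^0.641 = 6 × 12.43 ≈ 75 kt.
75 kt falls in the Category 1 band.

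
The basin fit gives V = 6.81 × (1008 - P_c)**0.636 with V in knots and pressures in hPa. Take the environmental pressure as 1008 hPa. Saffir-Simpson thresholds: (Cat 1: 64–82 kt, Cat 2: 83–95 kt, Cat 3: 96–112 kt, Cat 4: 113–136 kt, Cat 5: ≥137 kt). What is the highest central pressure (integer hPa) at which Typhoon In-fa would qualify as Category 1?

974 hPa

Category 1 begins at V = 64 kt.
Required ΔP = (64/6.81)^(1/0.636) = 9.398^1.572 ≈ 33.88 hPa.
P_c ≤ 1008 − 33.88 = 974.12, so the highest integer P_c is 974 hPa.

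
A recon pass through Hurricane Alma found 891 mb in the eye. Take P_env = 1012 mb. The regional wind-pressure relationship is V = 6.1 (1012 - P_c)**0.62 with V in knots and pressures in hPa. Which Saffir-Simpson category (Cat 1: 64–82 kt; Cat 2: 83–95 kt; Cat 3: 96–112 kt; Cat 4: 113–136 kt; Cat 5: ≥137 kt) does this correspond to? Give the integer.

ΔP = 1012 − 891 = 121 mb.
V ≈ 6.1 × 121^0.62 = 6.1 × 19.56 ≈ 119 kt.
119 kt falls in the Category 4 band.

4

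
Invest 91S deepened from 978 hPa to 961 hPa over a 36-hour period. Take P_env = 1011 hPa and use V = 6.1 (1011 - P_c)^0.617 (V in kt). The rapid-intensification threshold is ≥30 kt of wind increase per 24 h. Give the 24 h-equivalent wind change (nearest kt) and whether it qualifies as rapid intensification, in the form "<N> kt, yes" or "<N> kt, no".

V₁: ΔP = 33, V ≈ 6.1 × 33^0.617 ≈ 52.75 kt.
V₂: ΔP = 50, V ≈ 6.1 × 50^0.617 ≈ 68.17 kt.
ΔV over 36 h = 15.42 kt → 24 h equivalent = 15.42 × 24/36 ≈ 10.28 kt.
10 kt < 30 kt ⇒ not rapid intensification.

10 kt, no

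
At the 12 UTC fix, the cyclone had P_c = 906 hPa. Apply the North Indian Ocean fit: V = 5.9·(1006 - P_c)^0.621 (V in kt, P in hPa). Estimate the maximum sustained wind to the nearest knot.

ΔP = 1006 − 906 = 100 hPa.
100^0.621 ≈ 17.458.
V ≈ 5.9 × 17.458 ≈ 103.0 kt.

103 kt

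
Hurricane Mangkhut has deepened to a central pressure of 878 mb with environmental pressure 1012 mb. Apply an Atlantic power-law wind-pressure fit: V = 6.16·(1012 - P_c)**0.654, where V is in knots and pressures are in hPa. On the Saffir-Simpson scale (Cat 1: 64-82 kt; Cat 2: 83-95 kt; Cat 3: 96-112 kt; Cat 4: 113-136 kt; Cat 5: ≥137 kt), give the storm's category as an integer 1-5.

5

ΔP = 1012 − 878 = 134 mb.
V ≈ 6.16 × 134^0.654 = 6.16 × 24.61 ≈ 152 kt.
152 kt falls in the Category 5 band.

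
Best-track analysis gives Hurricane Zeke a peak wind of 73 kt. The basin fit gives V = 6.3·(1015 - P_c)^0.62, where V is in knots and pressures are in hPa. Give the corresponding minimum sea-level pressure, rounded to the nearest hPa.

ΔP = (V / 6.3)^(1/0.62) = (73/6.3)^1.613.
73/6.3 = 11.587; 11.587^1.613 ≈ 52.01 hPa.
P_c = 1015 − 52.01 = 962.99 ≈ 963 hPa.

963 hPa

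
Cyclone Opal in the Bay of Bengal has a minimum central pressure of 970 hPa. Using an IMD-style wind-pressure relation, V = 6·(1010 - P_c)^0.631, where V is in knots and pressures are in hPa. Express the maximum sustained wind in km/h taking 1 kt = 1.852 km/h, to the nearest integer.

114 km/h

ΔP = 1010 − 970 = 40 hPa.
V ≈ 6 × 40^0.631 = 6 × 10.254 ≈ 61.525 kt.
61.525 × 1.852 ≈ 113.94 km/h → 114 km/h.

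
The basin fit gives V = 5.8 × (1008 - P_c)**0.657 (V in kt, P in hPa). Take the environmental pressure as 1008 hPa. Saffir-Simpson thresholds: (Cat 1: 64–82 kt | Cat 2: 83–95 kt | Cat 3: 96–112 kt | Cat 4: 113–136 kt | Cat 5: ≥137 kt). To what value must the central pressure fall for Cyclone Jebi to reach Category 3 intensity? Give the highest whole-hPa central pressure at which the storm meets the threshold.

936 hPa

Category 3 begins at V = 96 kt.
Required ΔP = (96/5.8)^(1/0.657) = 16.552^1.522 ≈ 71.64 hPa.
P_c ≤ 1008 − 71.64 = 936.36, so the highest integer P_c is 936 hPa.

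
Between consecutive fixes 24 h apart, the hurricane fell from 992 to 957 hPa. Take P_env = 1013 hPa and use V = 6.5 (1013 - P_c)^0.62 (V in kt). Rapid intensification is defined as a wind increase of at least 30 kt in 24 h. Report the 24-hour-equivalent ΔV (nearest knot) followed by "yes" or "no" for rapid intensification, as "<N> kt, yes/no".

36 kt, yes

V₁: ΔP = 21, V ≈ 6.5 × 21^0.62 ≈ 42.92 kt.
V₂: ΔP = 56, V ≈ 6.5 × 56^0.62 ≈ 78.85 kt.
ΔV over 24 h = 35.93 kt → 24 h equivalent = 35.93 × 24/24 ≈ 35.93 kt.
36 kt ≥ 30 kt ⇒ rapid intensification.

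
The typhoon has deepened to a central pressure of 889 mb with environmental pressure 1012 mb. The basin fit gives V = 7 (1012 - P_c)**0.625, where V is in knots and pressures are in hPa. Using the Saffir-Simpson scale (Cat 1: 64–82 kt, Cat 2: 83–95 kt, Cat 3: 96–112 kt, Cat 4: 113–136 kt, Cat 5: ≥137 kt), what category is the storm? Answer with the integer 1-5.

ΔP = 1012 − 889 = 123 mb.
V ≈ 7 × 123^0.625 = 7 × 20.24 ≈ 142 kt.
142 kt falls in the Category 5 band.

5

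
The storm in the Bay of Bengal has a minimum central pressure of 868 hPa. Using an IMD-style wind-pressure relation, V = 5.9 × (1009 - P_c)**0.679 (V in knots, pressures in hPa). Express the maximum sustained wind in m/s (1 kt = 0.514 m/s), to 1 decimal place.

ΔP = 1009 − 868 = 141 hPa.
V ≈ 5.9 × 141^0.679 = 5.9 × 28.795 ≈ 169.892 kt.
169.892 × 0.514 ≈ 87.32 m/s → 87.3 m/s.

87.3 m/s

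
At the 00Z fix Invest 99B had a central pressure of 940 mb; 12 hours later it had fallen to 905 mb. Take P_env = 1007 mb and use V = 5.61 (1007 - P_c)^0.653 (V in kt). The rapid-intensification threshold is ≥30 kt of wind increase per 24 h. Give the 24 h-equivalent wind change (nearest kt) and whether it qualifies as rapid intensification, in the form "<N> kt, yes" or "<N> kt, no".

V₁: ΔP = 67, V ≈ 5.61 × 67^0.653 ≈ 87.38 kt.
V₂: ΔP = 102, V ≈ 5.61 × 102^0.653 ≈ 114.97 kt.
ΔV over 12 h = 27.59 kt → 24 h equivalent = 27.59 × 24/12 ≈ 55.18 kt.
55 kt ≥ 30 kt ⇒ rapid intensification.

55 kt, yes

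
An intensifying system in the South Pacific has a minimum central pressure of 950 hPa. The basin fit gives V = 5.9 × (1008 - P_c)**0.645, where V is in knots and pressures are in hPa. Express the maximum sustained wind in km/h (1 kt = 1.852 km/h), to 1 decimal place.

ΔP = 1008 − 950 = 58 hPa.
V ≈ 5.9 × 58^0.645 = 5.9 × 13.722 ≈ 80.959 kt.
80.959 × 1.852 ≈ 149.94 km/h → 149.9 km/h.

149.9 km/h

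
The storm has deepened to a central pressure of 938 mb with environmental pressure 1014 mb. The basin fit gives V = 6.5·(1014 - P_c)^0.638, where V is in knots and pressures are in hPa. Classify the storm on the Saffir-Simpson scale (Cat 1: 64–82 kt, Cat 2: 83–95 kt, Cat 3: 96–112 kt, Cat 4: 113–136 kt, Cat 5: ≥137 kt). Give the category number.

3

ΔP = 1014 − 938 = 76 mb.
V ≈ 6.5 × 76^0.638 = 6.5 × 15.85 ≈ 103 kt.
103 kt falls in the Category 3 band.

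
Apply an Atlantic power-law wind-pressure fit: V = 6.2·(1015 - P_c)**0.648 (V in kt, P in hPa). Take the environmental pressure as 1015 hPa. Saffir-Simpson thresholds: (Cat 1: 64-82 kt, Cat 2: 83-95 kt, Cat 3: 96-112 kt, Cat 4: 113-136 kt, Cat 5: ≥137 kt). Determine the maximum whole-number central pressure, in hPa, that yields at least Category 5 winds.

896 hPa

Category 5 begins at V = 137 kt.
Required ΔP = (137/6.2)^(1/0.648) = 22.097^1.543 ≈ 118.74 hPa.
P_c ≤ 1015 − 118.74 = 896.26, so the highest integer P_c is 896 hPa.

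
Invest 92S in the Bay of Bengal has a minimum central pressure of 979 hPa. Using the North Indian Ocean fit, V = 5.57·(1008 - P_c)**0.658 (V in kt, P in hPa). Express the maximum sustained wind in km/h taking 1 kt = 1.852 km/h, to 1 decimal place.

94.6 km/h

ΔP = 1008 − 979 = 29 hPa.
V ≈ 5.57 × 29^0.658 = 5.57 × 9.168 ≈ 51.064 kt.
51.064 × 1.852 ≈ 94.57 km/h → 94.6 km/h.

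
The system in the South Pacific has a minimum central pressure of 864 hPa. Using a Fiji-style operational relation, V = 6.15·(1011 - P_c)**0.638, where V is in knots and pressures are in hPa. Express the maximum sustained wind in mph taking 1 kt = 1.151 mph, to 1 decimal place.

ΔP = 1011 − 864 = 147 hPa.
V ≈ 6.15 × 147^0.638 = 6.15 × 24.141 ≈ 148.465 kt.
148.465 × 1.151 ≈ 170.88 mph → 170.9 mph.

170.9 mph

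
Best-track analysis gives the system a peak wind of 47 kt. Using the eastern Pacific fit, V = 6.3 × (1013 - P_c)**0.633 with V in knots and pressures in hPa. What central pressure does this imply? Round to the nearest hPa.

ΔP = (V / 6.3)^(1/0.633) = (47/6.3)^1.580.
47/6.3 = 7.460; 7.460^1.580 ≈ 23.92 hPa.
P_c = 1013 − 23.92 = 989.08 ≈ 989 hPa.

989 hPa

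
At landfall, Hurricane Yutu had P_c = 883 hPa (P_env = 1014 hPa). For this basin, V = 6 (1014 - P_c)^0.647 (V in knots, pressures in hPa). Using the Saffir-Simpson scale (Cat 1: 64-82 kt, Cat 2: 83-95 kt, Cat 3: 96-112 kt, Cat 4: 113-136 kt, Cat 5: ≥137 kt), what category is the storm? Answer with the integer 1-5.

5

ΔP = 1014 − 883 = 131 hPa.
V ≈ 6 × 131^0.647 = 6 × 23.44 ≈ 141 kt.
141 kt falls in the Category 5 band.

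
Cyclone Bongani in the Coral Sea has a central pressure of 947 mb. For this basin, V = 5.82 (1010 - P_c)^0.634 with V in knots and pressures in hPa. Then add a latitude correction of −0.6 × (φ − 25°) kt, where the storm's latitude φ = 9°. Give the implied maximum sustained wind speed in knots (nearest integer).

ΔP = 1010 − 947 = 63 mb.
63^0.634 ≈ 13.829.
V ≈ 5.82 × 13.829 ≈ 80.5 kt.
Latitude correction: −0.6 × (9 − 25) = 9.6 kt.
Corrected V ≈ 90.1 kt → 90 kt.

90 kt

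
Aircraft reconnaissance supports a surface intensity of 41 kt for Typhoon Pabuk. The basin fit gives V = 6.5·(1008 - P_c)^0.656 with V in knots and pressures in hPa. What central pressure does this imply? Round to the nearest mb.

ΔP = (V / 6.5)^(1/0.656) = (41/6.5)^1.524.
41/6.5 = 6.308; 6.308^1.524 ≈ 16.57 mb.
P_c = 1008 − 16.57 = 991.43 ≈ 991 mb.

991 mb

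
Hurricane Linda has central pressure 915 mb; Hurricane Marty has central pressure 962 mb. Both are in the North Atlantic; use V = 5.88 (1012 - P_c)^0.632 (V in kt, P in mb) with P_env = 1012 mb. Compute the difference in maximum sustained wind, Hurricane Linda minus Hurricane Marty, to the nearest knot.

Hurricane Linda: ΔP = 97; V ≈ 5.88 × 97^0.632 ≈ 105.93 kt.
Hurricane Marty: ΔP = 50; V ≈ 5.88 × 50^0.632 ≈ 69.68 kt.
Difference ≈ 105.93 − 69.68 = 36.25 → 36 kt.

36 kt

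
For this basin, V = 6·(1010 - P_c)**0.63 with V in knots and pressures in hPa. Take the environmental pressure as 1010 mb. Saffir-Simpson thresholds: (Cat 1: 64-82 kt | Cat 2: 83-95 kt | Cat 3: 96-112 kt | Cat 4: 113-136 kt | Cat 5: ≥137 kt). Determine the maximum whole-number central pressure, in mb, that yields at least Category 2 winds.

Category 2 begins at V = 83 kt.
Required ΔP = (83/6)^(1/0.63) = 13.833^1.587 ≈ 64.71 mb.
P_c ≤ 1010 − 64.71 = 945.29, so the highest integer P_c is 945 mb.

945 mb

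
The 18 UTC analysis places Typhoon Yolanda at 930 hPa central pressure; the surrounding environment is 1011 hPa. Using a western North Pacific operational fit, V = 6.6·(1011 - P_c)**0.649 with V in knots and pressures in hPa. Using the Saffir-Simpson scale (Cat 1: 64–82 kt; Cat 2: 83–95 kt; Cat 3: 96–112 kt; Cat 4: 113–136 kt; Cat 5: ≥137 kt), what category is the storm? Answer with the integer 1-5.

4

ΔP = 1011 − 930 = 81 hPa.
V ≈ 6.6 × 81^0.649 = 6.6 × 17.32 ≈ 114 kt.
114 kt falls in the Category 4 band.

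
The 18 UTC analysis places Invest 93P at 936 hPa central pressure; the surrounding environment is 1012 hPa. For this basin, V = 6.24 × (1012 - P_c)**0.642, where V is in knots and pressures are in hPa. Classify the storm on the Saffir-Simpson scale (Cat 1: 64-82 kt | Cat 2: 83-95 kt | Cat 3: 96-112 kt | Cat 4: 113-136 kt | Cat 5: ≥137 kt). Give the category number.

3

ΔP = 1012 − 936 = 76 hPa.
V ≈ 6.24 × 76^0.642 = 6.24 × 16.12 ≈ 101 kt.
101 kt falls in the Category 3 band.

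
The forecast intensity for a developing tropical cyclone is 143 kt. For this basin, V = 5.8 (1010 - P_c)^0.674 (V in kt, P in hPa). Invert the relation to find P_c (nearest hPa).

ΔP = (V / 5.8)^(1/0.674) = (143/5.8)^1.484.
143/5.8 = 24.655; 24.655^1.484 ≈ 116.18 hPa.
P_c = 1010 − 116.18 = 893.82 ≈ 894 hPa.

894 hPa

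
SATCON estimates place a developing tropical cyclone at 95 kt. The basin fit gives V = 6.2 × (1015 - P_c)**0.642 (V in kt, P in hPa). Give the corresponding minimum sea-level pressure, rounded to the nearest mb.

945 mb

ΔP = (V / 6.2)^(1/0.642) = (95/6.2)^1.558.
95/6.2 = 15.323; 15.323^1.558 ≈ 70.20 mb.
P_c = 1015 − 70.20 = 944.80 ≈ 945 mb.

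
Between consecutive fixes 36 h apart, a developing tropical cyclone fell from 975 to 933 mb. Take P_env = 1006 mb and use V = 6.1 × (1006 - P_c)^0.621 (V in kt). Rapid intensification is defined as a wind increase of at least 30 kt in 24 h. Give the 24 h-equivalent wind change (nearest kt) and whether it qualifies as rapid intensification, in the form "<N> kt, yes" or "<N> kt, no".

V₁: ΔP = 31, V ≈ 6.1 × 31^0.621 ≈ 51.46 kt.
V₂: ΔP = 73, V ≈ 6.1 × 73^0.621 ≈ 87.59 kt.
ΔV over 36 h = 36.13 kt → 24 h equivalent = 36.13 × 24/36 ≈ 24.09 kt.
24 kt < 30 kt ⇒ not rapid intensification.

24 kt, no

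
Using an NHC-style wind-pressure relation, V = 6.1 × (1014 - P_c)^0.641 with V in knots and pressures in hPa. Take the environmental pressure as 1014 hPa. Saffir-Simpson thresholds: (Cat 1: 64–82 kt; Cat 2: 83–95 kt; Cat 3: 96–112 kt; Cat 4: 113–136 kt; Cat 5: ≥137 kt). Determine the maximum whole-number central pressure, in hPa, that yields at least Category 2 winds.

Category 2 begins at V = 83 kt.
Required ΔP = (83/6.1)^(1/0.641) = 13.607^1.560 ≈ 58.71 hPa.
P_c ≤ 1014 − 58.71 = 955.29, so the highest integer P_c is 955 hPa.

955 hPa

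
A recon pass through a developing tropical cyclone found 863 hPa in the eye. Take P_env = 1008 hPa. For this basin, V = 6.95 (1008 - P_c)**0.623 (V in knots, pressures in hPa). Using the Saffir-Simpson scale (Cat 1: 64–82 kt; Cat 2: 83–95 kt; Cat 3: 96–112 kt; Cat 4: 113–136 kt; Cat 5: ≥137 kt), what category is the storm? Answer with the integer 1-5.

ΔP = 1008 − 863 = 145 hPa.
V ≈ 6.95 × 145^0.623 = 6.95 × 22.21 ≈ 154 kt.
154 kt falls in the Category 5 band.

5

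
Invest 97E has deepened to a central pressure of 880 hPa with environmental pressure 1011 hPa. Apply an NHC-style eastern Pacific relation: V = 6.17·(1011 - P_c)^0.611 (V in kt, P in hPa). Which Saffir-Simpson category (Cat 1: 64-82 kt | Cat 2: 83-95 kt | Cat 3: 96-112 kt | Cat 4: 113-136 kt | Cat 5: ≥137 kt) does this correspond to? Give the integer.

ΔP = 1011 − 880 = 131 hPa.
V ≈ 6.17 × 131^0.611 = 6.17 × 19.66 ≈ 121 kt.
121 kt falls in the Category 4 band.

4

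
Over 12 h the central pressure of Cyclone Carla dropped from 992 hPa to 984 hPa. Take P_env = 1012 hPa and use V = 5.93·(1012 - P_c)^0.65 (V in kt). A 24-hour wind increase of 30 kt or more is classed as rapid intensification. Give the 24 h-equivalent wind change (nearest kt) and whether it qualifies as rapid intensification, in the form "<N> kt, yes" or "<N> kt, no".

V₁: ΔP = 20, V ≈ 5.93 × 20^0.65 ≈ 41.56 kt.
V₂: ΔP = 28, V ≈ 5.93 × 28^0.65 ≈ 51.73 kt.
ΔV over 12 h = 10.17 kt → 24 h equivalent = 10.17 × 24/12 ≈ 20.34 kt.
20 kt < 30 kt ⇒ not rapid intensification.

20 kt, no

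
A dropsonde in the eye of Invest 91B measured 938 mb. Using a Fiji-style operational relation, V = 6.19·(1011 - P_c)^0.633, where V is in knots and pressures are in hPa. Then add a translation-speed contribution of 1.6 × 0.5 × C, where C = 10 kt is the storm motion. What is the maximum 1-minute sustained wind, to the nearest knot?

102 kt

ΔP = 1011 − 938 = 73 mb.
73^0.633 ≈ 15.118.
V ≈ 6.19 × 15.118 ≈ 93.6 kt.
Translation term: 1.6 × 0.5 × 10 = 8 kt.
Corrected V ≈ 101.6 kt → 102 kt.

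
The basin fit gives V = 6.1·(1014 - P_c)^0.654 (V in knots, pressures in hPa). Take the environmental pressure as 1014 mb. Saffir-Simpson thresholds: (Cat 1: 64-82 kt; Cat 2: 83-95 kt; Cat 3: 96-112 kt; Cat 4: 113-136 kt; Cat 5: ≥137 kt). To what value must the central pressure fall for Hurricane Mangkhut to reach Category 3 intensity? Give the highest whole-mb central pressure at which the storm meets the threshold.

Category 3 begins at V = 96 kt.
Required ΔP = (96/6.1)^(1/0.654) = 15.738^1.529 ≈ 67.64 mb.
P_c ≤ 1014 − 67.64 = 946.36, so the highest integer P_c is 946 mb.

946 mb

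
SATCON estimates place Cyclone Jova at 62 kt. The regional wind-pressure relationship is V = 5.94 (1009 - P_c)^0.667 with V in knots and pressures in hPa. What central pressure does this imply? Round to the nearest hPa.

975 hPa

ΔP = (V / 5.94)^(1/0.667) = (62/5.94)^1.499.
62/5.94 = 10.438; 10.438^1.499 ≈ 33.66 hPa.
P_c = 1009 − 33.66 = 975.34 ≈ 975 hPa.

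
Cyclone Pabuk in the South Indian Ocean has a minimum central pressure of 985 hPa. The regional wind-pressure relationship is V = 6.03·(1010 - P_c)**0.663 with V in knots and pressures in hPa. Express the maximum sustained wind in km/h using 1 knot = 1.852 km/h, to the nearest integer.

ΔP = 1010 − 985 = 25 hPa.
V ≈ 6.03 × 25^0.663 = 6.03 × 8.450 ≈ 50.951 kt.
50.951 × 1.852 ≈ 94.36 km/h → 94 km/h.

94 km/h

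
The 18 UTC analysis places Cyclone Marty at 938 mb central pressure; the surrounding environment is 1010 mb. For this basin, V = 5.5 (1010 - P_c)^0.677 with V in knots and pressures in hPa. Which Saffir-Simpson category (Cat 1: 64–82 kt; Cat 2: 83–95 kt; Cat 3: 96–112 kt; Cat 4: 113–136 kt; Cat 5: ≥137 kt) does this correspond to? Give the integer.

3

ΔP = 1010 − 938 = 72 mb.
V ≈ 5.5 × 72^0.677 = 5.5 × 18.09 ≈ 99 kt.
99 kt falls in the Category 3 band.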